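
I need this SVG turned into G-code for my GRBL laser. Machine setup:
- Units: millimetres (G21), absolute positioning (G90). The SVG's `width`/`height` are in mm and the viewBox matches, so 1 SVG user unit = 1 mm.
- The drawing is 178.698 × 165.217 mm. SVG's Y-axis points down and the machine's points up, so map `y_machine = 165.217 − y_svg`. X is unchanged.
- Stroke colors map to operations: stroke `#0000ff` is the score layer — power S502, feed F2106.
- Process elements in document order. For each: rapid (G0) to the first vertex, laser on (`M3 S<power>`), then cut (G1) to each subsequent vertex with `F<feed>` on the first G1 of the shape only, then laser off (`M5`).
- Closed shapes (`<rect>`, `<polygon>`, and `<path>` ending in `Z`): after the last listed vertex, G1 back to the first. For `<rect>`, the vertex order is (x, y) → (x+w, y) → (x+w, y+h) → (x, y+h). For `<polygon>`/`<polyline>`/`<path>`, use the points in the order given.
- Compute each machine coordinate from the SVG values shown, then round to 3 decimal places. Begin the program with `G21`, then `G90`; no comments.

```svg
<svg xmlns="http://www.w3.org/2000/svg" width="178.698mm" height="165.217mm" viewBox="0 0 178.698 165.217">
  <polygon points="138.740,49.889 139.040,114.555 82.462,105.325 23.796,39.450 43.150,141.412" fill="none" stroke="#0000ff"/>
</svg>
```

G21
G90
G0 X138.740 Y115.328
M3 S502
G1 X139.040 Y50.662 F2106
G1 X82.462 Y59.892
G1 X23.796 Y125.767
G1 X43.150 Y23.805
G1 X138.740 Y115.328
M5

Since the viewBox matches the mm dimensions, user units are millimetres directly. The only transform is the Y-flip y_m = 165.217 − y_svg.

Shape 1 is a closed polygon drawn with `<polygon>`. Its stroke #0000ff means score at S502, F2106. After flipping Y the toolpath is (138.740,115.328) → (139.040,50.662) → (82.462,59.892) → (23.796,125.767) → (43.150,23.805) → (138.740,115.328), returning to the start.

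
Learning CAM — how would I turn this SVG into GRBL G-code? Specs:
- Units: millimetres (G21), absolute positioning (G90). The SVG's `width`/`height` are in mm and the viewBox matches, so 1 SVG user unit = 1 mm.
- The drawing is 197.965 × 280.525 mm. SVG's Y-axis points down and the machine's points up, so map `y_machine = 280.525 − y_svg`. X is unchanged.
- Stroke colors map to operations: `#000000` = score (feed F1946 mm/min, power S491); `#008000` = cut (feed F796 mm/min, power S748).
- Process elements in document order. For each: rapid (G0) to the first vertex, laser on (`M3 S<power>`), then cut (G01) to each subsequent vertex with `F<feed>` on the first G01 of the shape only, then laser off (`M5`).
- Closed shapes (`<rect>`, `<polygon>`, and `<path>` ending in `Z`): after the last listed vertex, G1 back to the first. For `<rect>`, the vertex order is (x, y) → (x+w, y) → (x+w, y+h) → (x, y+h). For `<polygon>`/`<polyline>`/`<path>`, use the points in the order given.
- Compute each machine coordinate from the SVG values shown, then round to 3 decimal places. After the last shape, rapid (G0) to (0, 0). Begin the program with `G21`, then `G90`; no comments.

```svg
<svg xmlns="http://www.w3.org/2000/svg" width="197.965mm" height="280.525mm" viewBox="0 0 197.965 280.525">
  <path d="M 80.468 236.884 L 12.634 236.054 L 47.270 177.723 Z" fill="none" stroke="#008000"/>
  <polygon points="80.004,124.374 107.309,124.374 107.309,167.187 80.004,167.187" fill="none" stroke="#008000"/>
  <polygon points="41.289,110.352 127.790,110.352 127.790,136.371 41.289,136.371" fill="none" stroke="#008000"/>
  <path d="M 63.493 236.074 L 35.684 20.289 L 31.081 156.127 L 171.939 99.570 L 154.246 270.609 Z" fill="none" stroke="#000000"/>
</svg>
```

G21
G90
G0 X80.468 Y43.641
M3 S748
G01 X12.634 Y44.471 F796
G01 X47.270 Y102.802
G01 X80.468 Y43.641
M5
G0 X80.004 Y156.151
M3 S748
G01 X107.309 Y156.151 F796
G01 X107.309 Y113.338
G01 X80.004 Y113.338
G01 X80.004 Y156.151
M5
G0 X41.289 Y170.173
M3 S748
G01 X127.790 Y170.173 F796
G01 X127.790 Y144.154
G01 X41.289 Y144.154
G01 X41.289 Y170.173
M5
G0 X63.493 Y44.451
M3 S491
G01 X35.684 Y260.236 F1946
G01 X31.081 Y124.398
G01 X171.939 Y180.955
G01 X154.246 Y9.916
G01 X63.493 Y44.451
M5
G0 X0.000 Y0.000

Since the viewBox matches the mm dimensions, user units are millimetres directly. The only transform is the Y-flip y_m = 280.525 − y_svg.

Shape 1 is a regular polygon drawn with `<path>`. Its stroke #008000 means cut at S748, F796. After flipping Y the toolpath is (80.468,43.641) → (12.634,44.471) → (47.270,102.802) → (80.468,43.641), returning to the start.

Shape 2 is a rectangle drawn with `<polygon>`. Its stroke #008000 means cut at S748, F796. After flipping Y the toolpath is (80.004,156.151) → (107.309,156.151) → (107.309,113.338) → (80.004,113.338) → (80.004,156.151), returning to the start.

Shape 3 is a rectangle drawn with `<polygon>`. Its stroke #008000 means cut at S748, F796. After flipping Y the toolpath is (41.289,170.173) → (127.790,170.173) → (127.790,144.154) → (41.289,144.154) → (41.289,170.173), returning to the start.

Shape 4 is a closed polygon drawn with `<path>`. Its stroke #000000 means score at S491, F1946. After flipping Y the toolpath is (63.493,44.451) → (35.684,260.236) → (31.081,124.398) → (171.939,180.955) → (154.246,9.916) → (63.493,44.451), returning to the start.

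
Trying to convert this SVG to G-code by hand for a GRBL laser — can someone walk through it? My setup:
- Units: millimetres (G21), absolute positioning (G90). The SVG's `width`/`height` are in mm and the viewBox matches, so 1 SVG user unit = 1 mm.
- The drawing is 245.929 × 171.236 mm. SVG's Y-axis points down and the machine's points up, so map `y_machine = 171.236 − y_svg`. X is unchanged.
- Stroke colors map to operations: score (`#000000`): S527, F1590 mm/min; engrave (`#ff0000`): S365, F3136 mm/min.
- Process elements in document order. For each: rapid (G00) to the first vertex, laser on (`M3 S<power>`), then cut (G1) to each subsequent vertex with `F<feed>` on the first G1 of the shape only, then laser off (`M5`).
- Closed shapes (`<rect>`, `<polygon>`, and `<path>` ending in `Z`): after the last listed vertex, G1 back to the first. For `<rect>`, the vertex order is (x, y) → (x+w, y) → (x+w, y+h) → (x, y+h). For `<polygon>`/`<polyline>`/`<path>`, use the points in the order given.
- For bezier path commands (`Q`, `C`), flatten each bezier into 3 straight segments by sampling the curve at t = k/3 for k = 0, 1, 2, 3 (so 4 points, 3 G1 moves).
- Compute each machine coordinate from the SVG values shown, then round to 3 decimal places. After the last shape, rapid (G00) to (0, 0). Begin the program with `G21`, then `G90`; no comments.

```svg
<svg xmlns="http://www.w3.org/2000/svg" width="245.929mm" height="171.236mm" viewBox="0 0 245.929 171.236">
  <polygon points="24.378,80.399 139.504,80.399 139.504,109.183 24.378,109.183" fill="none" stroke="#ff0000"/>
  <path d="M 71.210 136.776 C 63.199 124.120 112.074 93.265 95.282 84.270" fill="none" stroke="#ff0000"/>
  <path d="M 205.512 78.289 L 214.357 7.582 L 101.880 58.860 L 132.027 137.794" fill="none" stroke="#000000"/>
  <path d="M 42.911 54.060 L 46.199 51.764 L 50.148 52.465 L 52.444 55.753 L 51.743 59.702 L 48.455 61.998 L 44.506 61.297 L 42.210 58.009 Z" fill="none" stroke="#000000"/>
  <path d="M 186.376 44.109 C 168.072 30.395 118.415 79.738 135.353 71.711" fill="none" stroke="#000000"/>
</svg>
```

Since the viewBox matches the mm dimensions, user units are millimetres directly. The only transform is the Y-flip y_m = 171.236 − y_svg.

Shape 1 is a rectangle drawn with `<polygon>`. Its stroke #ff0000 means engrave at S365, F3136. After flipping Y the toolpath is (24.378,90.837) → (139.504,90.837) → (139.504,62.053) → (24.378,62.053) → (24.378,90.837), returning to the start.

Shape 2 is a cubic bezier drawn with `<path>`. Its stroke #ff0000 means engrave at S365, F3136. After flipping Y the toolpath is (71.210,34.460) → (77.622,51.699) → (94.724,72.168) → (95.282,86.966).

Shape 3 is a open polyline drawn with `<path>`. Its stroke #000000 means score at S527, F1590. After flipping Y the toolpath is (205.512,92.947) → (214.357,163.654) → (101.880,112.376) → (132.027,33.442).

Shape 4 is a regular polygon drawn with `<path>`. Its stroke #000000 means score at S527, F1590. After flipping Y the toolpath is (42.911,117.176) → (46.199,119.472) → (50.148,118.771) → (52.444,115.483) → (51.743,111.534) → (48.455,109.238) → (44.506,109.939) → (42.210,113.227) → (42.911,117.176), returning to the start.

Shape 5 is a cubic bezier drawn with `<path>`. Its stroke #000000 means score at S527, F1590. After flipping Y the toolpath is (186.376,127.127) → (161.249,124.282) → (136.986,106.161) → (135.353,99.525).

G21
G90
G00 X24.378 Y90.837
M3 S365
G1 X139.504 Y90.837 F3136
G1 X139.504 Y62.053
G1 X24.378 Y62.053
G1 X24.378 Y90.837
M5
G00 X71.210 Y34.460
M3 S365
G1 X77.622 Y51.699 F3136
G1 X94.724 Y72.168
G1 X95.282 Y86.966
M5
G00 X205.512 Y92.947
M3 S527
G1 X214.357 Y163.654 F1590
G1 X101.880 Y112.376
G1 X132.027 Y33.442
M5
G00 X42.911 Y117.176
M3 S527
G1 X46.199 Y119.472 F1590
G1 X50.148 Y118.771
G1 X52.444 Y115.483
G1 X51.743 Y111.534
G1 X48.455 Y109.238
G1 X44.506 Y109.939
G1 X42.210 Y113.227
G1 X42.911 Y117.176
M5
G00 X186.376 Y127.127
M3 S527
G1 X161.249 Y124.282 F1590
G1 X136.986 Y106.161
G1 X135.353 Y99.525
M5
G00 X0.000 Y0.000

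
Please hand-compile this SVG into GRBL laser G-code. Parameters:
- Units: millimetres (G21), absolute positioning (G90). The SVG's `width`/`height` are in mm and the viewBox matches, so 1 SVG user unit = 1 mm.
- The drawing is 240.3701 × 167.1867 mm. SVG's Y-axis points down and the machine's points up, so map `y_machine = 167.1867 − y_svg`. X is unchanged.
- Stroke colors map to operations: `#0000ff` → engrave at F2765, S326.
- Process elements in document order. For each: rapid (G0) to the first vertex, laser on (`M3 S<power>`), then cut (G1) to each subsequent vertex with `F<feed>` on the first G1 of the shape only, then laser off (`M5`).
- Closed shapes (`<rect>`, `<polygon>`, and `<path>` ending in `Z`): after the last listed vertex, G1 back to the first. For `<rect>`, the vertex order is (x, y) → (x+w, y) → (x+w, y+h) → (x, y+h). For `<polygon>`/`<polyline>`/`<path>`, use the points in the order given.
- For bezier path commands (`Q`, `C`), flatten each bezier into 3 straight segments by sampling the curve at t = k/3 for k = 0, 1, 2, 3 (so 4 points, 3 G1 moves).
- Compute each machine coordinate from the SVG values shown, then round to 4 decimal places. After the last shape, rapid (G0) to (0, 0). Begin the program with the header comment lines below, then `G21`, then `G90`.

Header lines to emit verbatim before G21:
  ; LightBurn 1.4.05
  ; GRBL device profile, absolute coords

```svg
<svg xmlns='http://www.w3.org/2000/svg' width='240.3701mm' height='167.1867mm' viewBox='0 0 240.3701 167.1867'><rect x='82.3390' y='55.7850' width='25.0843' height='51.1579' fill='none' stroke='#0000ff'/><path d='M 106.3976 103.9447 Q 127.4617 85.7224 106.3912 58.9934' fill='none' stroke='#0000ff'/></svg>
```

; LightBurn 1.4.05
; GRBL device profile, absolute coords
G21
G90
G0 X82.3390 Y111.4017
M3 S326
G1 X107.4233 Y111.4017 F2765
G1 X107.4233 Y60.2438
G1 X82.3390 Y60.2438
G1 X82.3390 Y111.4017
M5
G0 X106.3976 Y63.2420
M3 S326
G1 X115.7587 Y76.3354 F2765
G1 X115.7566 Y91.3192
G1 X106.3912 Y108.1933
M5
G0 X0.0000 Y0.0000

Since the viewBox matches the mm dimensions, user units are millimetres directly. The only transform is the Y-flip y_m = 167.1867 − y_svg.

Shape 1 is a rectangle drawn with `<rect>`. Its stroke #0000ff means engrave at S326, F2765. After flipping Y the toolpath is (82.3390,111.4017) → (107.4233,111.4017) → (107.4233,60.2438) → (82.3390,60.2438) → (82.3390,111.4017), returning to the start.

Shape 2 is a quadratic bezier drawn with `<path>`. Its stroke #0000ff means engrave at S326, F2765. After flipping Y the toolpath is (106.3976,63.2420) → (115.7587,76.3354) → (115.7566,91.3192) → (106.3912,108.1933).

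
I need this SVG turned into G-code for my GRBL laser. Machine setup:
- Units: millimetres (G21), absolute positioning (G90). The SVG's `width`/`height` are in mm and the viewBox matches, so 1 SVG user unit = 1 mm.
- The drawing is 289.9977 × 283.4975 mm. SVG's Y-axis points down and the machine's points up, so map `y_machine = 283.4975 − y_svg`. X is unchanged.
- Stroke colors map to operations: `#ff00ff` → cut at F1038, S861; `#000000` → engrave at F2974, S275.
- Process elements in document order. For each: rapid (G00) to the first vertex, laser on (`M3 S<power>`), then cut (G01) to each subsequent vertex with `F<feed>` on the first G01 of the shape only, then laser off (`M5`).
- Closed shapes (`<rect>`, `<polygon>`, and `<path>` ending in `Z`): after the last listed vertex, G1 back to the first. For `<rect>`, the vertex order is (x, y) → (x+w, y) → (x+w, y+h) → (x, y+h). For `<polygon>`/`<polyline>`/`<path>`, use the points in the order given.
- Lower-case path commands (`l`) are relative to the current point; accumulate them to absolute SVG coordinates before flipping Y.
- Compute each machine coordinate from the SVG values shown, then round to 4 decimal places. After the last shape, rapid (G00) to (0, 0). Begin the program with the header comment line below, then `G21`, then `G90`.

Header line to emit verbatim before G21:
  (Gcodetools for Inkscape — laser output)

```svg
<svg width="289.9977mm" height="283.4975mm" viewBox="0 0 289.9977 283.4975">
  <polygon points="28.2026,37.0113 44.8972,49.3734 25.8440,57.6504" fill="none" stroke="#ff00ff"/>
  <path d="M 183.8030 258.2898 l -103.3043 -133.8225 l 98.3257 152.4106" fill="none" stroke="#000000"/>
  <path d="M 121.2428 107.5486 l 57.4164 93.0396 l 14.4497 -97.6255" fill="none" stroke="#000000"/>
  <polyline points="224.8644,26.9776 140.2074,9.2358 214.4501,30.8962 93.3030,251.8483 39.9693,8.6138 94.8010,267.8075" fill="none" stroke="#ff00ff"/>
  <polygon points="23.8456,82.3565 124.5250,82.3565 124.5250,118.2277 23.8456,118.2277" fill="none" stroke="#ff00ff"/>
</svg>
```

(Gcodetools for Inkscape — laser output)
G21
G90
G00 X28.2026 Y246.4862
M3 S861
G01 X44.8972 Y234.1241 F1038
G01 X25.8440 Y225.8471
G01 X28.2026 Y246.4862
M5
G00 X183.8030 Y25.2077
M3 S275
G01 X80.4987 Y159.0302 F2974
G01 X178.8244 Y6.6196
M5
G00 X121.2428 Y175.9489
M3 S275
G01 X178.6592 Y82.9093 F2974
G01 X193.1089 Y180.5348
M5
G00 X224.8644 Y256.5199
M3 S861
G01 X140.2074 Y274.2617 F1038
G01 X214.4501 Y252.6013
G01 X93.3030 Y31.6492
G01 X39.9693 Y274.8837
G01 X94.8010 Y15.6900
M5
G00 X23.8456 Y201.1410
M3 S861
G01 X124.5250 Y201.1410 F1038
G01 X124.5250 Y165.2698
G01 X23.8456 Y165.2698
G01 X23.8456 Y201.1410
M5
G00 X0.0000 Y0.0000

viewBox `0 0 289.9977 283.4975` with mm width/height → 1 unit = 1 mm. Flip: y_m = 283.4975 − y_svg.

**Shape 1** — `<polygon>` regular polygon, stroke `#ff00ff` → cut (S861, F1038). Machine vertices: (28.2026,246.4862) → (44.8972,234.1241) → (25.8440,225.8471) → (28.2026,246.4862). Closed: final G1 returns to the first vertex.

**Shape 2** — `<path>` open polyline, stroke `#000000` → engrave (S275, F2974). Machine vertices: (183.8030,25.2077) → (80.4987,159.0302) → (178.8244,6.6196). Open path.

**Shape 3** — `<path>` open polyline, stroke `#000000` → engrave (S275, F2974). Machine vertices: (121.2428,175.9489) → (178.6592,82.9093) → (193.1089,180.5348). Open path.

**Shape 4** — `<polyline>` open polyline, stroke `#ff00ff` → cut (S861, F1038). Machine vertices: (224.8644,256.5199) → (140.2074,274.2617) → (214.4501,252.6013) → (93.3030,31.6492) → (39.9693,274.8837) → (94.8010,15.6900). Open path.

**Shape 5** — `<polygon>` rectangle, stroke `#ff00ff` → cut (S861, F1038). Machine vertices: (23.8456,201.1410) → (124.5250,201.1410) → (124.5250,165.2698) → (23.8456,165.2698) → (23.8456,201.1410). Closed: final G1 returns to the first vertex.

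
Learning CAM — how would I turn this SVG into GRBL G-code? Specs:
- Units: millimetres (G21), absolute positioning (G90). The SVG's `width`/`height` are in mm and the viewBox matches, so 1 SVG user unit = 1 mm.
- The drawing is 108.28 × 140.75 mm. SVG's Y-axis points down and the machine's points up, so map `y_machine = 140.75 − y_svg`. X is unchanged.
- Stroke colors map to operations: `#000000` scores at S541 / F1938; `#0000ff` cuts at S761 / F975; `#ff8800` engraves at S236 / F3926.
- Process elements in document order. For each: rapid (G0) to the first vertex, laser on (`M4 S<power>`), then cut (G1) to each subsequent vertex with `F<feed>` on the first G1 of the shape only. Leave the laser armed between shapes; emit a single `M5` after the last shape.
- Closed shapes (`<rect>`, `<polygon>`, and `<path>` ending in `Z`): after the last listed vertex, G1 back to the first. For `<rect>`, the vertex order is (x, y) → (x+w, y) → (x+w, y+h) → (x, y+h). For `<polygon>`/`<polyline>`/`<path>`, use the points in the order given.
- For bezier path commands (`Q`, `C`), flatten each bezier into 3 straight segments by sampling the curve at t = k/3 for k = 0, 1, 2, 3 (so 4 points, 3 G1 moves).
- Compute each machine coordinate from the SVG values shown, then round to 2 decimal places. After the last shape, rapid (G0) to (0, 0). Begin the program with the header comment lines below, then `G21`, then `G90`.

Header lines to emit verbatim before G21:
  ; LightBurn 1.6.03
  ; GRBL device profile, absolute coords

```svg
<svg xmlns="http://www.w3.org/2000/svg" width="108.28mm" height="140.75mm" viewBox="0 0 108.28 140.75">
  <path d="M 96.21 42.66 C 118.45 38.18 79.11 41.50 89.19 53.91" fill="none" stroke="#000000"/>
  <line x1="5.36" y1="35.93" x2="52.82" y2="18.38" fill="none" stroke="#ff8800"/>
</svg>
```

viewBox `0 0 108.28 140.75` with mm width/height → 1 unit = 1 mm. Flip: y_m = 140.75 − y_svg.

**Shape 1** — `<path>` cubic bezier, stroke `#000000` → score (S541, F1938). Control points (SVG): P0=(96.21,42.66), P1=(118.45,38.18), P2=(79.11,41.50), P3=(89.19,53.91); sampled at t=k/3. Machine vertices: (96.21,98.09) → (102.03,99.92) → (91.47,96.27) → (89.19,86.84). Open path.

**Shape 2** — `<line>` line segment, stroke `#ff8800` → engrave (S236, F3926). Machine vertices: (5.36,104.82) → (52.82,122.37). Open path.

; LightBurn 1.6.03
; GRBL device profile, absolute coords
G21
G90
G0 X96.21 Y98.09
M4 S541
G1 X102.03 Y99.92 F1938
G1 X91.47 Y96.27
G1 X89.19 Y86.84
G0 X5.36 Y104.82
M4 S236
G1 X52.82 Y122.37 F3926
M5
G0 X0.00 Y0.00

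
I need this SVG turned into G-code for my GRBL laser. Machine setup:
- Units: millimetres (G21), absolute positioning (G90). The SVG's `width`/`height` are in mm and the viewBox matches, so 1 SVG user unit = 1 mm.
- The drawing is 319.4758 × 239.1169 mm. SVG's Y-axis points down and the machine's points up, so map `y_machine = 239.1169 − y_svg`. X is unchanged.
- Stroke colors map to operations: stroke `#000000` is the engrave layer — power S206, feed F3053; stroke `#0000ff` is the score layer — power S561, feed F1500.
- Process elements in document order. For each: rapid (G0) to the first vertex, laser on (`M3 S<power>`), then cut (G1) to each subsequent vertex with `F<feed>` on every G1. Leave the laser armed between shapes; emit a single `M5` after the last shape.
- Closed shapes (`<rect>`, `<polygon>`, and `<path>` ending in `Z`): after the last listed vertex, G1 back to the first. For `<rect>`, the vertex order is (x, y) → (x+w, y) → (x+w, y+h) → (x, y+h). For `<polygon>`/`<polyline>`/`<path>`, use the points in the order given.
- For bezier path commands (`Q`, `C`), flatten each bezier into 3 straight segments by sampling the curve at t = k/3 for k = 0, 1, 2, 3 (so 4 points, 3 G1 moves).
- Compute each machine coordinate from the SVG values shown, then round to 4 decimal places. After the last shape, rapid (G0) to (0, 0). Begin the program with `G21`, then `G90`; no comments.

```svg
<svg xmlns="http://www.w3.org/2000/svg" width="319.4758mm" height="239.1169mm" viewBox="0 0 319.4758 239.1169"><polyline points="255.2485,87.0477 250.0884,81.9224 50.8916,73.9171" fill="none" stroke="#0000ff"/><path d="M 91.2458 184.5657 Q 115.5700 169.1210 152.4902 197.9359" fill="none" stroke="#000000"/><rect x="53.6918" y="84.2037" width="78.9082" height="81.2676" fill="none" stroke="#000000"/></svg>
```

G21
G90
G0 X255.2485 Y152.0692
M3 S561
G1 X250.0884 Y157.1945 F1500
G1 X50.8916 Y165.1998 F1500
G0 X91.2458 Y54.5512
M3 S206
G1 X108.8615 Y59.9299 F3053
G1 X129.2763 Y55.4732 F3053
G1 X152.4902 Y41.1810 F3053
G0 X53.6918 Y154.9132
M3 S206
G1 X132.6000 Y154.9132 F3053
G1 X132.6000 Y73.6456 F3053
G1 X53.6918 Y73.6456 F3053
G1 X53.6918 Y154.9132 F3053
M5
G0 X0.0000 Y0.0000

1 u = 1 mm; y_m = 239.1169 − y.

[1] `<polyline>` open polyline, #0000ff→score S561 F1500: (255.2485,152.0692) → (250.0884,157.1945) → (50.8916,165.1998)

[2] `<path>` quadratic bezier, #000000→engrave S206 F3053: (91.2458,54.5512) → (108.8615,59.9299) → (129.2763,55.4732) → (152.4902,41.1810)

[3] `<rect>` rectangle, #000000→engrave S206 F3053: (53.6918,154.9132) → (132.6000,154.9132) → (132.6000,73.6456) → (53.6918,73.6456) → (53.6918,154.9132) (closed)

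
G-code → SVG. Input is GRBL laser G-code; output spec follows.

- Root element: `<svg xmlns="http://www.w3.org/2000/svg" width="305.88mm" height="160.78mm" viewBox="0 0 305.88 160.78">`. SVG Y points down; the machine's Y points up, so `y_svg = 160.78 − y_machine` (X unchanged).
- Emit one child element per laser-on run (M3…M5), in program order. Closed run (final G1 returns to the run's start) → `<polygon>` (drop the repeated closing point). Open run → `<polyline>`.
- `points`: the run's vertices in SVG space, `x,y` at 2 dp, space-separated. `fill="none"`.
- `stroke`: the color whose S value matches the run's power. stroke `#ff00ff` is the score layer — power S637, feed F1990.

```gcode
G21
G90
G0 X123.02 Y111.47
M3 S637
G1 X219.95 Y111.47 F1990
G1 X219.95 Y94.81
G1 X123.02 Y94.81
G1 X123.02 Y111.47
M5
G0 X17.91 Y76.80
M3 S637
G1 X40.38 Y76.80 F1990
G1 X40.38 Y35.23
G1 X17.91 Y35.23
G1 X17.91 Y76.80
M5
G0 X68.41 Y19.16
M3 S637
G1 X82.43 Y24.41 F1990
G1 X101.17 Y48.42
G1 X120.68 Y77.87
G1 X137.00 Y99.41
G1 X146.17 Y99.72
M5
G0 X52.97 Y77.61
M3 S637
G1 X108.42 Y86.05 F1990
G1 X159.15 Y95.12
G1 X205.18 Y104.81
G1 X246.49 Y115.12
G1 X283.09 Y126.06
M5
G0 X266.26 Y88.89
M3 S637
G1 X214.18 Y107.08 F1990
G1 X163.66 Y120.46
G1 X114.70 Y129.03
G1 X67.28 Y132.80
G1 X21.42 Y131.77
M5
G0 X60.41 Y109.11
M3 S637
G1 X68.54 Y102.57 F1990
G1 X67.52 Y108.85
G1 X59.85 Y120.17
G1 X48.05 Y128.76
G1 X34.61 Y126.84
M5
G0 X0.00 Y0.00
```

Each laser-on run becomes one SVG element. Flip Y back into SVG space with y_svg = 160.78 − y_machine. Every run uses S637, so all elements get stroke `#ff00ff` (score).

Run 1: The run returns to its start, so emit a `<polygon>` with points (Y-flipped): 123.02,49.31 219.95,49.31 219.95,65.97 123.02,65.97.

Run 2: The run returns to its start, so emit a `<polygon>` with points (Y-flipped): 17.91,83.98 40.38,83.98 40.38,125.55 17.91,125.55.

Run 3: The run is open, so emit a `<polyline>` with points (Y-flipped): 68.41,141.62 82.43,136.37 101.17,112.36 120.68,82.91 137.00,61.37 146.17,61.06.

Run 4: The run is open, so emit a `<polyline>` with points (Y-flipped): 52.97,83.17 108.42,74.73 159.15,65.66 205.18,55.97 246.49,45.66 283.09,34.72.

Run 5: The run is open, so emit a `<polyline>` with points (Y-flipped): 266.26,71.89 214.18,53.70 163.66,40.32 114.70,31.75 67.28,27.98 21.42,29.01.

Run 6: The run is open, so emit a `<polyline>` with points (Y-flipped): 60.41,51.67 68.54,58.21 67.52,51.93 59.85,40.61 48.05,32.02 34.61,33.94.

<svg xmlns="http://www.w3.org/2000/svg" width="305.88mm" height="160.78mm" viewBox="0 0 305.88 160.78">
  <polygon points="123.02,49.31 219.95,49.31 219.95,65.97 123.02,65.97" fill="none" stroke="#ff00ff"/>
  <polygon points="17.91,83.98 40.38,83.98 40.38,125.55 17.91,125.55" fill="none" stroke="#ff00ff"/>
  <polyline points="68.41,141.62 82.43,136.37 101.17,112.36 120.68,82.91 137.00,61.37 146.17,61.06" fill="none" stroke="#ff00ff"/>
  <polyline points="52.97,83.17 108.42,74.73 159.15,65.66 205.18,55.97 246.49,45.66 283.09,34.72" fill="none" stroke="#ff00ff"/>
  <polyline points="266.26,71.89 214.18,53.70 163.66,40.32 114.70,31.75 67.28,27.98 21.42,29.01" fill="none" stroke="#ff00ff"/>
  <polyline points="60.41,51.67 68.54,58.21 67.52,51.93 59.85,40.61 48.05,32.02 34.61,33.94" fill="none" stroke="#ff00ff"/>
</svg>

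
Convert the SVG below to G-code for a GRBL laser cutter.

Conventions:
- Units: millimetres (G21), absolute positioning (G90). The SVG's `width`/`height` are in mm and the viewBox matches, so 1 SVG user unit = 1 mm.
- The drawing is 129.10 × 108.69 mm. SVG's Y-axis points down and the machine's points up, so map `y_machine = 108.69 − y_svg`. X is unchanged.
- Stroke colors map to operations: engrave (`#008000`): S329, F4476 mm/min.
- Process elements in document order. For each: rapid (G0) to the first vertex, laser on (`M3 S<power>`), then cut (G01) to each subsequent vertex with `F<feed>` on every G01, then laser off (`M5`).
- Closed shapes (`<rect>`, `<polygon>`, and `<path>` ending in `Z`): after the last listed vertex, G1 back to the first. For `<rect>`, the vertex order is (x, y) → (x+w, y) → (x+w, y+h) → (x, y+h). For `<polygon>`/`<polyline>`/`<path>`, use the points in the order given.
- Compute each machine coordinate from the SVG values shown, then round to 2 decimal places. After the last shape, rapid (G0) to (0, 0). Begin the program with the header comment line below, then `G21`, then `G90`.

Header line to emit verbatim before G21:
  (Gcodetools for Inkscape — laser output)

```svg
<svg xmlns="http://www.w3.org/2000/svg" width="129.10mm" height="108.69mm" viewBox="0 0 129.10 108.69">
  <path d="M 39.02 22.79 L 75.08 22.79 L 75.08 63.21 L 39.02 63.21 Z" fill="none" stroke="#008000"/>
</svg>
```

(Gcodetools for Inkscape — laser output)
G21
G90
G0 X39.02 Y85.90
M3 S329
G01 X75.08 Y85.90 F4476
G01 X75.08 Y45.48 F4476
G01 X39.02 Y45.48 F4476
G01 X39.02 Y85.90 F4476
M5
G0 X0.00 Y0.00

1 u = 1 mm; y_m = 108.69 − y.

[1] `<path>` rectangle, #008000→engrave S329 F4476: (39.02,85.90) → (75.08,85.90) → (75.08,45.48) → (39.02,45.48) → (39.02,85.90) (closed)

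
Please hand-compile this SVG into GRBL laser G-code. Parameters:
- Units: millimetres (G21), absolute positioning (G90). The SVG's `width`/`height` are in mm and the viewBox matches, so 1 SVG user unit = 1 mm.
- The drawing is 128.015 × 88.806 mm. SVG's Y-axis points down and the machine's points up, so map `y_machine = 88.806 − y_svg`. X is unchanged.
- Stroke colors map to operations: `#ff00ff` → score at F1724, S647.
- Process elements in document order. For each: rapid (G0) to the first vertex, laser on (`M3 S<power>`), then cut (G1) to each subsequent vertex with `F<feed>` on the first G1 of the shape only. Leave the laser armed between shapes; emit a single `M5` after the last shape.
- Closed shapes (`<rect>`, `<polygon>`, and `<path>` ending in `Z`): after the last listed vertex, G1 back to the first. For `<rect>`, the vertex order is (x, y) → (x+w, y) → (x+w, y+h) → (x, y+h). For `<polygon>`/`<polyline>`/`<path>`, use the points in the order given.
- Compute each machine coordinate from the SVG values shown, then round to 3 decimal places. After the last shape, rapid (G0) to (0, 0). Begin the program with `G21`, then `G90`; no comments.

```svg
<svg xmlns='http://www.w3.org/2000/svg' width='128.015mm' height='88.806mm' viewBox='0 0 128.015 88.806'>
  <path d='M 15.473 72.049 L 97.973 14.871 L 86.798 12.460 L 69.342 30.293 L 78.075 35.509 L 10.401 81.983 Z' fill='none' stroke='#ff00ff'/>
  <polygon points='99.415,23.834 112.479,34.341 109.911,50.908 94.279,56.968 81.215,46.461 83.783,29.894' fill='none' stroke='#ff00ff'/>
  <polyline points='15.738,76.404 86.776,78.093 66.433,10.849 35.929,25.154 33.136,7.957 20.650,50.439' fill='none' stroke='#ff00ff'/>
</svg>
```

G21
G90
G0 X15.473 Y16.757
M3 S647
G1 X97.973 Y73.935 F1724
G1 X86.798 Y76.346
G1 X69.342 Y58.513
G1 X78.075 Y53.297
G1 X10.401 Y6.823
G1 X15.473 Y16.757
G0 X99.415 Y64.972
M3 S647
G1 X112.479 Y54.465 F1724
G1 X109.911 Y37.898
G1 X94.279 Y31.838
G1 X81.215 Y42.345
G1 X83.783 Y58.912
G1 X99.415 Y64.972
G0 X15.738 Y12.402
M3 S647
G1 X86.776 Y10.713 F1724
G1 X66.433 Y77.957
G1 X35.929 Y63.652
G1 X33.136 Y80.849
G1 X20.650 Y38.367
M5
G0 X0.000 Y0.000

viewBox `0 0 128.015 88.806` with mm width/height → 1 unit = 1 mm. Flip: y_m = 88.806 − y_svg.

**Shape 1** — `<path>` closed polygon, stroke `#ff00ff` → score (S647, F1724). Machine vertices: (15.473,16.757) → (97.973,73.935) → (86.798,76.346) → (69.342,58.513) → (78.075,53.297) → (10.401,6.823) → (15.473,16.757). Closed: final G1 returns to the first vertex.

**Shape 2** — `<polygon>` regular polygon, stroke `#ff00ff` → score (S647, F1724). Machine vertices: (99.415,64.972) → (112.479,54.465) → (109.911,37.898) → (94.279,31.838) → (81.215,42.345) → (83.783,58.912) → (99.415,64.972). Closed: final G1 returns to the first vertex.

**Shape 3** — `<polyline>` open polyline, stroke `#ff00ff` → score (S647, F1724). Machine vertices: (15.738,12.402) → (86.776,10.713) → (66.433,77.957) → (35.929,63.652) → (33.136,80.849) → (20.650,38.367). Open path.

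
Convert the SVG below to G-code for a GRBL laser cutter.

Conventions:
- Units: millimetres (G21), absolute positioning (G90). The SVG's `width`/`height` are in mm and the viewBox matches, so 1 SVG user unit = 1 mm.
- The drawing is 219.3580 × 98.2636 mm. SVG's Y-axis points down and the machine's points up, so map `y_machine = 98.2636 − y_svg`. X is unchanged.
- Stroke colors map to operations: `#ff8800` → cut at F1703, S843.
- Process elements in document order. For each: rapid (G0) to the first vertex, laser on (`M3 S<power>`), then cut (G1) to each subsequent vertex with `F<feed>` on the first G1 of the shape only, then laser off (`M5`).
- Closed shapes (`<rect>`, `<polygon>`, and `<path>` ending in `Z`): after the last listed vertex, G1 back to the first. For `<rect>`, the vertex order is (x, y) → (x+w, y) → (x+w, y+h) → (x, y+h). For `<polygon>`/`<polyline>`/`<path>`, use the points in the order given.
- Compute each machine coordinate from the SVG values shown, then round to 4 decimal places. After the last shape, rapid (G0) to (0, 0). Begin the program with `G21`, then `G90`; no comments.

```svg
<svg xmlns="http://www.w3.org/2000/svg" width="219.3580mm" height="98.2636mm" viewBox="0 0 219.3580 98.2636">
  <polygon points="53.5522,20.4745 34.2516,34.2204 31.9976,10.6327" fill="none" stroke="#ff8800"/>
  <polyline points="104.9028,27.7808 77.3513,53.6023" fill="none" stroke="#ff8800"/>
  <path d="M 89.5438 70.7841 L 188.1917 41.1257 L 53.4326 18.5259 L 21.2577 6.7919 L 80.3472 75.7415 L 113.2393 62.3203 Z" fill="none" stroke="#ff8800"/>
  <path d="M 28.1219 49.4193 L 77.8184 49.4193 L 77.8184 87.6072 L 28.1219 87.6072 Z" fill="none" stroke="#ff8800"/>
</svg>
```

G21
G90
G0 X53.5522 Y77.7891
M3 S843
G1 X34.2516 Y64.0432 F1703
G1 X31.9976 Y87.6309
G1 X53.5522 Y77.7891
M5
G0 X104.9028 Y70.4828
M3 S843
G1 X77.3513 Y44.6613 F1703
M5
G0 X89.5438 Y27.4795
M3 S843
G1 X188.1917 Y57.1379 F1703
G1 X53.4326 Y79.7377
G1 X21.2577 Y91.4717
G1 X80.3472 Y22.5221
G1 X113.2393 Y35.9433
G1 X89.5438 Y27.4795
M5
G0 X28.1219 Y48.8443
M3 S843
G1 X77.8184 Y48.8443 F1703
G1 X77.8184 Y10.6564
G1 X28.1219 Y10.6564
G1 X28.1219 Y48.8443
M5
G0 X0.0000 Y0.0000

1 u = 1 mm; y_m = 98.2636 − y.

[1] `<polygon>` regular polygon, #ff8800→cut S843 F1703: (53.5522,77.7891) → (34.2516,64.0432) → (31.9976,87.6309) → (53.5522,77.7891) (closed)

[2] `<polyline>` line segment, #ff8800→cut S843 F1703: (104.9028,70.4828) → (77.3513,44.6613)

[3] `<path>` closed polygon, #ff8800→cut S843 F1703: (89.5438,27.4795) → (188.1917,57.1379) → (53.4326,79.7377) → (21.2577,91.4717) → (80.3472,22.5221) → (113.2393,35.9433) → (89.5438,27.4795) (closed)

[4] `<path>` rectangle, #ff8800→cut S843 F1703: (28.1219,48.8443) → (77.8184,48.8443) → (77.8184,10.6564) → (28.1219,10.6564) → (28.1219,48.8443) (closed)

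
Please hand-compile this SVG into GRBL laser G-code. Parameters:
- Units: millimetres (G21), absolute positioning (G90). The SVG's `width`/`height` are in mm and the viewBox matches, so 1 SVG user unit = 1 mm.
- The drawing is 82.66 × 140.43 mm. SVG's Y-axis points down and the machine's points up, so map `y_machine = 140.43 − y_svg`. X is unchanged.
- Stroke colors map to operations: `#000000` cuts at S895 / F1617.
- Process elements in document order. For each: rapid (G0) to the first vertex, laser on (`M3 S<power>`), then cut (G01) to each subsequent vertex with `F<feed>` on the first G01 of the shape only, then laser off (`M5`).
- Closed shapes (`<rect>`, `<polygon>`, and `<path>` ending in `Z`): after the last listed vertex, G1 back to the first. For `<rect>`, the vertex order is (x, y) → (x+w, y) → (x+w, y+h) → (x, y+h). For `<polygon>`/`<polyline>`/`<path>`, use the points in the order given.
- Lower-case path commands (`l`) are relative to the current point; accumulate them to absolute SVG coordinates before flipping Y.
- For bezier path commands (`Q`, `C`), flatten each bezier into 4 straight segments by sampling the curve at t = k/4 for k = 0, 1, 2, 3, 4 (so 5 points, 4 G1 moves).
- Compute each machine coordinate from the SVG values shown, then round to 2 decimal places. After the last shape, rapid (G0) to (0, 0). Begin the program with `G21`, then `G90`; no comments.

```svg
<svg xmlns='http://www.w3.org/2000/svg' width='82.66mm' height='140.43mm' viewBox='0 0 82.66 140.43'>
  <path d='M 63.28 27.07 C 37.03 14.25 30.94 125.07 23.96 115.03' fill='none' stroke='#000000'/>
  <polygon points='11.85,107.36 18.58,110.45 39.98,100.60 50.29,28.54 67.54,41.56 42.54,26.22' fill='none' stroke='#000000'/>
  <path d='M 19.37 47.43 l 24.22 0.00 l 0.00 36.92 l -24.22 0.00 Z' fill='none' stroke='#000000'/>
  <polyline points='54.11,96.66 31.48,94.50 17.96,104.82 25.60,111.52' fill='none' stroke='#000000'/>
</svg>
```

G21
G90
G0 X63.28 Y113.36
M3 S895
G01 X47.04 Y103.61 F1617
G01 X36.39 Y70.42
G01 X29.36 Y36.71
G01 X23.96 Y25.40
M5
G0 X11.85 Y33.07
M3 S895
G01 X18.58 Y29.98 F1617
G01 X39.98 Y39.83
G01 X50.29 Y111.89
G01 X67.54 Y98.87
G01 X42.54 Y114.21
G01 X11.85 Y33.07
M5
G0 X19.37 Y93.00
M3 S895
G01 X43.59 Y93.00 F1617
G01 X43.59 Y56.08
G01 X19.37 Y56.08
G01 X19.37 Y93.00
M5
G0 X54.11 Y43.77
M3 S895
G01 X31.48 Y45.93 F1617
G01 X17.96 Y35.61
G01 X25.60 Y28.91
M5
G0 X0.00 Y0.00

viewBox `0 0 82.66 140.43` with mm width/height → 1 unit = 1 mm. Flip: y_m = 140.43 − y_svg.

**Shape 1** — `<path>` cubic bezier, stroke `#000000` → cut (S895, F1617). Control points (SVG): P0=(63.28,27.07), P1=(37.03,14.25), P2=(30.94,125.07), P3=(23.96,115.03); sampled at t=k/4. Machine vertices: (63.28,113.36) → (47.04,103.61) → (36.39,70.42) → (29.36,36.71) → (23.96,25.40). Open path.

**Shape 2** — `<polygon>` closed polygon, stroke `#000000` → cut (S895, F1617). Machine vertices: (11.85,33.07) → (18.58,29.98) → (39.98,39.83) → (50.29,111.89) → (67.54,98.87) → (42.54,114.21) → (11.85,33.07). Closed: final G1 returns to the first vertex.

**Shape 3** — `<path>` rectangle, stroke `#000000` → cut (S895, F1617). Machine vertices: (19.37,93.00) → (43.59,93.00) → (43.59,56.08) → (19.37,56.08) → (19.37,93.00). Closed: final G1 returns to the first vertex.

**Shape 4** — `<polyline>` open polyline, stroke `#000000` → cut (S895, F1617). Machine vertices: (54.11,43.77) → (31.48,45.93) → (17.96,35.61) → (25.60,28.91). Open path.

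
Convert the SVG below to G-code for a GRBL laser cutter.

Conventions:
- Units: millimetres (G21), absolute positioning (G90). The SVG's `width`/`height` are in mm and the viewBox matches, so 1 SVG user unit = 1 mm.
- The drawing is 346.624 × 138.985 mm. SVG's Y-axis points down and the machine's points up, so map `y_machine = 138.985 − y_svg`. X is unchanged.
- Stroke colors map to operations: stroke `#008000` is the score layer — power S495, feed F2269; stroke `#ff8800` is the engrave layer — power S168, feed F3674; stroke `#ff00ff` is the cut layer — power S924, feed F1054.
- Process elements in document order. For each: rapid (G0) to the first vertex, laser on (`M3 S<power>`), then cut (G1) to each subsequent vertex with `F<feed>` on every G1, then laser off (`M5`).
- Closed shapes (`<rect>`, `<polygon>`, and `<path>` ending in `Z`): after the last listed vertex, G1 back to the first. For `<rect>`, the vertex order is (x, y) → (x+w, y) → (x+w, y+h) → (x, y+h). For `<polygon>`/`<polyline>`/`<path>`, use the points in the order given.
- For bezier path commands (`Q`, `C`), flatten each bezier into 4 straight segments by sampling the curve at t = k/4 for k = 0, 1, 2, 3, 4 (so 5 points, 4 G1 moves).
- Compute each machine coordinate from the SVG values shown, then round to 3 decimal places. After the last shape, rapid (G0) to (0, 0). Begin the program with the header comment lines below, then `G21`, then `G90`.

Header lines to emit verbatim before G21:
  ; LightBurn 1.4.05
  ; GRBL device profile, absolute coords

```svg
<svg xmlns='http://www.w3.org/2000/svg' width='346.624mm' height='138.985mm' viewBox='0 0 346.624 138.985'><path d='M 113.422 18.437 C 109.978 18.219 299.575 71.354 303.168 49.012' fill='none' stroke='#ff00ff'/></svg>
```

Since the viewBox matches the mm dimensions, user units are millimetres directly. The only transform is the Y-flip y_m = 138.985 − y_svg.

Shape 1 is a cubic bezier drawn with `<path>`. Its stroke #ff00ff means cut at S924, F1054. After flipping Y the toolpath is (113.422,120.548) → (141.112,112.721) → (205.656,96.964) → (271.520,85.355) → (303.168,89.973).

; LightBurn 1.4.05
; GRBL device profile, absolute coords
G21
G90
G0 X113.422 Y120.548
M3 S924
G1 X141.112 Y112.721 F1054
G1 X205.656 Y96.964 F1054
G1 X271.520 Y85.355 F1054
G1 X303.168 Y89.973 F1054
M5
G0 X0.000 Y0.000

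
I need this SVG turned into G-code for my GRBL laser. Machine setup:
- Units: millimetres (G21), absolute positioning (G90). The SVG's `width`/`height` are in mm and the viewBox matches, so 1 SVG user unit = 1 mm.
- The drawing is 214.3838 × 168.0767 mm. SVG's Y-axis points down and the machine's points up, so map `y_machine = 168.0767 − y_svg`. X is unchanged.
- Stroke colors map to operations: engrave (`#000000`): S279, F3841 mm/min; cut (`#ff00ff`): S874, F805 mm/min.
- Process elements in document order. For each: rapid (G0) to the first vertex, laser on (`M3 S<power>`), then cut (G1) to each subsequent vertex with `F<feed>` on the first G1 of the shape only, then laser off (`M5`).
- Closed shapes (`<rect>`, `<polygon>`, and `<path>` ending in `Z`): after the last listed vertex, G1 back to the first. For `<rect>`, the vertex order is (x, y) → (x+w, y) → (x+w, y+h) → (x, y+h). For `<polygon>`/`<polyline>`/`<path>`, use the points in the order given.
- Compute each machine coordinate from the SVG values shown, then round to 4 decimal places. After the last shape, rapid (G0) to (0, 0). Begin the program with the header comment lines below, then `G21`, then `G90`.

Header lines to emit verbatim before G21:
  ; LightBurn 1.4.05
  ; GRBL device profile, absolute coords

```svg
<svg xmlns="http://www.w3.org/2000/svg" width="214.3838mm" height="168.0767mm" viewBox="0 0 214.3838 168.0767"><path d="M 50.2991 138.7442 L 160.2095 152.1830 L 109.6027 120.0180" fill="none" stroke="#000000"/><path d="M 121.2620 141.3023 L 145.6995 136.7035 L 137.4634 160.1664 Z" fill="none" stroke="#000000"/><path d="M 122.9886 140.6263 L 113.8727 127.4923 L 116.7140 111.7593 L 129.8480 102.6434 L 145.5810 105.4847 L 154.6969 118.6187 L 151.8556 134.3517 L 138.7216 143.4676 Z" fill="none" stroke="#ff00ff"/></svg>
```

; LightBurn 1.4.05
; GRBL device profile, absolute coords
G21
G90
G0 X50.2991 Y29.3325
M3 S279
G1 X160.2095 Y15.8937 F3841
G1 X109.6027 Y48.0587
M5
G0 X121.2620 Y26.7744
M3 S279
G1 X145.6995 Y31.3732 F3841
G1 X137.4634 Y7.9103
G1 X121.2620 Y26.7744
M5
G0 X122.9886 Y27.4504
M3 S874
G1 X113.8727 Y40.5844 F805
G1 X116.7140 Y56.3174
G1 X129.8480 Y65.4333
G1 X145.5810 Y62.5920
G1 X154.6969 Y49.4580
G1 X151.8556 Y33.7250
G1 X138.7216 Y24.6091
G1 X122.9886 Y27.4504
M5
G0 X0.0000 Y0.0000

1 u = 1 mm; y_m = 168.0767 − y.

[1] `<path>` open polyline, #000000→engrave S279 F3841: (50.2991,29.3325) → (160.2095,15.8937) → (109.6027,48.0587)

[2] `<path>` regular polygon, #000000→engrave S279 F3841: (121.2620,26.7744) → (145.6995,31.3732) → (137.4634,7.9103) → (121.2620,26.7744) (closed)

[3] `<path>` regular polygon, #ff00ff→cut S874 F805: (122.9886,27.4504) → (113.8727,40.5844) → (116.7140,56.3174) → (129.8480,65.4333) → (145.5810,62.5920) → (154.6969,49.4580) → (151.8556,33.7250) → (138.7216,24.6091) → (122.9886,27.4504) (closed)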